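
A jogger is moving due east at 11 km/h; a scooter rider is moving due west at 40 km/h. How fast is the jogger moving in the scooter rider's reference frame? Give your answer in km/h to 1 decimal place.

Taking east as x and north as y: jogger velocity = (11.000, 0.000) km/h; scooter rider velocity = (-40.000, 0.000) km/h.
Velocity of jogger relative to scooter rider = (11.000, 0.000) − (-40.000, 0.000) = (51.000, 0.000) km/h.
Magnitude = |(51.000, 0.000)| = 51.000 km/h.

51.0 km/h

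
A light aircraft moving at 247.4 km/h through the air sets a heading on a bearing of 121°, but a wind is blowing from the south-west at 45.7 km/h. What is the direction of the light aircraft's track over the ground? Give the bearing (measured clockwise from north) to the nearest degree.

111°

Taking east as x and north as y: velocity relative to the air = (212.063, -127.420) km/h; the air relative to ground = (32.315, 32.315) km/h.
Velocity relative to ground = (212.063, -127.420) + (32.315, 32.315) = (244.378, -95.106) km/h.
Bearing = atan2(244.38, -95.11) = 111.26° clockwise from north.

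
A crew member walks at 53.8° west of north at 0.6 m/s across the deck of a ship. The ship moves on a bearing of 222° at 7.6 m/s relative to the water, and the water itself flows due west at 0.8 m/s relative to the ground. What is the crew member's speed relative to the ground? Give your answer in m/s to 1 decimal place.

In east/north components (m/s): crew member relative to ship = (-0.484, 0.354); ship relative to water = (-5.085, -5.648); water relative to ground = (-0.800, 0.000).
Sum = (-6.370, -5.294) m/s.
Speed = |(-6.370, -5.294)| = 8.282 m/s.

8.3 m/s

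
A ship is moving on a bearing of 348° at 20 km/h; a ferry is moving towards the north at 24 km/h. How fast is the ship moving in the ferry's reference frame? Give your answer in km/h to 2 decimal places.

Taking east as x and north as y: ship velocity = (-4.158, 19.563) km/h; ferry velocity = (0.000, 24.000) km/h.
Velocity of ship relative to ferry = (-4.158, 19.563) − (0.000, 24.000) = (-4.158, -4.437) km/h.
Magnitude = |(-4.158, -4.437)| = 6.081 km/h.

6.08 km/h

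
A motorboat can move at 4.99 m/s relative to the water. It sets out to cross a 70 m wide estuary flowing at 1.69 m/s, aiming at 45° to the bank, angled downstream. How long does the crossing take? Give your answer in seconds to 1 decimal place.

The component of the motorboat's velocity perpendicular to the bank is 4.99 × sin 45° = 3.528 m/s.
The current is parallel to the bank, so it does not affect the crossing time.
Time = 70 / 3.528 = 19.839 s.

19.8 s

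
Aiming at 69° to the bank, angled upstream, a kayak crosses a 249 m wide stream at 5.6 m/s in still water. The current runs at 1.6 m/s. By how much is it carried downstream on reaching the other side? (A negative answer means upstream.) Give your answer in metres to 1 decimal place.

-19.4 m

Perpendicular speed = 5.228 m/s; crossing time = 249 / 5.228 = 47.628 s.
Net downstream speed = -0.407 m/s.
Drift = -0.407 × 47.628 = -19.378 m (upstream).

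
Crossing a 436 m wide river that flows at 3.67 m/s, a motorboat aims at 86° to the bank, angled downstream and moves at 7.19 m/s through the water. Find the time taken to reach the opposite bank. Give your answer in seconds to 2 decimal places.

The component of the motorboat's velocity perpendicular to the bank is 7.19 × sin 86° = 7.172 m/s.
Only the cross-stream component determines the crossing time; the current contributes nothing perpendicular to the bank.
Time = 436 / 7.172 = 60.788 s.

60.79 s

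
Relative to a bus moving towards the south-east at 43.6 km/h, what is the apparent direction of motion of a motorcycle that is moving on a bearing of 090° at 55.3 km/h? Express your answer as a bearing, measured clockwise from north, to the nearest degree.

Taking east as x and north as y: motorcycle velocity = (55.300, 0.000) km/h; bus velocity = (30.830, -30.830) km/h.
Velocity of motorcycle relative to bus = (55.300, 0.000) − (30.830, -30.830) = (24.470, 30.830) km/h.
Bearing = atan2(24.47, 30.83) = 38.44° clockwise from north.

038°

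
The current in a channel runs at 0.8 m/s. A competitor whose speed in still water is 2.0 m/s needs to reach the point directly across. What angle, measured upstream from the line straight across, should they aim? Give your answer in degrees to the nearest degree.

To cancel the current, the upstream component of the competitor's velocity must equal the flow: 2.0 sin θ = 0.8.
sin θ = 0.8 / 2.0 = 0.4000.
θ = arcsin(0.4000) = 23.578°.

24°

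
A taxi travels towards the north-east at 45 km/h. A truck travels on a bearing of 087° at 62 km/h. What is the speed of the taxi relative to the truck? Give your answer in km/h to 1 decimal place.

Taking east as x and north as y: taxi velocity = (31.820, 31.820) km/h; truck velocity = (61.915, 3.245) km/h.
Velocity of taxi relative to truck = (31.820, 31.820) − (61.915, 3.245) = (-30.095, 28.575) km/h.
Magnitude = |(-30.095, 28.575)| = 41.500 km/h.

41.5 km/h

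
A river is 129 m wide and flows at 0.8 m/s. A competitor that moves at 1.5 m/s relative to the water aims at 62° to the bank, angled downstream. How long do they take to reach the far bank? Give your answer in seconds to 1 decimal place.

97.4 s

The component of the competitor's velocity perpendicular to the bank is 1.5 × sin 62° = 1.324 m/s.
The current is parallel to the bank, so it does not affect the crossing time.
Time = 129 / 1.324 = 97.401 s.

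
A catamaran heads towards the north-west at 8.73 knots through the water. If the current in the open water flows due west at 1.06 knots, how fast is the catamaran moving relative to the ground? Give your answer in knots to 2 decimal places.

Taking east as x and north as y: velocity relative to the water = (-6.173, 6.173) knots; the water relative to ground = (-1.060, 0.000) knots.
Velocity relative to ground = (-6.173, 6.173) + (-1.060, 0.000) = (-7.233, 6.173) knots.
Speed = |(-7.233, 6.173)| = 9.509 knots.

9.51 knots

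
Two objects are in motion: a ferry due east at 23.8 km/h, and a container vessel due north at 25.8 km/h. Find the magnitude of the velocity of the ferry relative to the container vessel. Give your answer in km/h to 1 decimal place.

35.1 km/h

Taking east as x and north as y: ferry velocity = (23.800, 0.000) km/h; container vessel velocity = (0.000, 25.800) km/h.
Velocity of ferry relative to container vessel = (23.800, 0.000) − (0.000, 25.800) = (23.800, -25.800) km/h.
Magnitude = |(23.800, -25.800)| = 35.101 km/h.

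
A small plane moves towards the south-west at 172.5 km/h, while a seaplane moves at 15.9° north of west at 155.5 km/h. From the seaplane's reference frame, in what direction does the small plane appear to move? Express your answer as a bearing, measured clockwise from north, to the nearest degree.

170°

Taking east as x and north as y: small plane velocity = (-121.976, -121.976) km/h; seaplane velocity = (-149.551, 42.601) km/h.
Velocity of small plane relative to seaplane = (-121.976, -121.976) − (-149.551, 42.601) = (27.575, -164.577) km/h.
Bearing = atan2(27.57, -164.58) = 170.49° clockwise from north.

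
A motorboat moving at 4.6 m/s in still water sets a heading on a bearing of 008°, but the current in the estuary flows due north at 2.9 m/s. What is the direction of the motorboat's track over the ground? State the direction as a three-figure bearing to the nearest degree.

Taking east as x and north as y: velocity relative to the water = (0.640, 4.555) m/s; the water relative to ground = (0.000, 2.900) m/s.
Velocity relative to ground = (0.640, 4.555) + (0.000, 2.900) = (0.640, 7.455) m/s.
Bearing = atan2(0.64, 7.46) = 4.91° clockwise from north.

005°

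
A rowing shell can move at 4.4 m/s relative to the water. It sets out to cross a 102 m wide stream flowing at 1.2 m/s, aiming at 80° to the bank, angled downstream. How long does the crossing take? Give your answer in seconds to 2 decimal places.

The component of the rowing shell's velocity perpendicular to the bank is 4.4 × sin 80° = 4.333 m/s.
Only the cross-stream component determines the crossing time; the current contributes nothing perpendicular to the bank.
Time = 102 / 4.333 = 23.539 s.

23.54 s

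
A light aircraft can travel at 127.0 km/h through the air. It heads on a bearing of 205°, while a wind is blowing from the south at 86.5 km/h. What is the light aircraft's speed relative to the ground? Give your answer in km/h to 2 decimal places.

Taking east as x and north as y: velocity relative to the air = (-53.673, -115.101) km/h; the air relative to ground = (0.000, 86.500) km/h.
Velocity relative to ground = (-53.673, -115.101) + (0.000, 86.500) = (-53.673, -28.601) km/h.
Speed = |(-53.673, -28.601)| = 60.817 km/h.

60.82 km/h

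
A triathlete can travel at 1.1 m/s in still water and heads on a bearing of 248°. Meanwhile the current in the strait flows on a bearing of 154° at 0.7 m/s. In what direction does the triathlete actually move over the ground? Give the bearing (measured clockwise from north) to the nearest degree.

Taking east as x and north as y: velocity relative to the water = (-1.020, -0.412) m/s; the water relative to ground = (0.307, -0.629) m/s.
Velocity relative to ground = (-1.020, -0.412) + (0.307, -0.629) = (-0.713, -1.041) m/s.
Bearing = atan2(-0.71, -1.04) = 214.40° clockwise from north.

214°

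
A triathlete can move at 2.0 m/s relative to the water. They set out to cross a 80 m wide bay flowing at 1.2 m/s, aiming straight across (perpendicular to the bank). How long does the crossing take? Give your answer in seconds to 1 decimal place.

40.0 s

The component of the triathlete's velocity perpendicular to the bank is 2.0 m/s.
The flow acts along the bank and has no component across it.
Time = 80 / 2.000 = 40.000 s.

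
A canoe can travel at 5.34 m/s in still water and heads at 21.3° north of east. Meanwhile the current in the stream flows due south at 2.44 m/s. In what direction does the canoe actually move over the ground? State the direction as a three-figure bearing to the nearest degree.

Taking east as x and north as y: velocity relative to the water = (4.975, 1.940) m/s; the water relative to ground = (0.000, -2.440) m/s.
Velocity relative to ground = (4.975, 1.940) + (0.000, -2.440) = (4.975, -0.500) m/s.
Bearing = atan2(4.98, -0.50) = 95.74° clockwise from north.

096°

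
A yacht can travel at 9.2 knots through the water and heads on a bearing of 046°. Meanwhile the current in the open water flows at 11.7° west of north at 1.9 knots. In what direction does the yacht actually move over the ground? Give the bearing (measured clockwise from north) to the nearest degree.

037°

Taking east as x and north as y: velocity relative to the water = (6.618, 6.391) knots; the water relative to ground = (-0.385, 1.861) knots.
Velocity relative to ground = (6.618, 6.391) + (-0.385, 1.861) = (6.233, 8.251) knots.
Bearing = atan2(6.23, 8.25) = 37.07° clockwise from north.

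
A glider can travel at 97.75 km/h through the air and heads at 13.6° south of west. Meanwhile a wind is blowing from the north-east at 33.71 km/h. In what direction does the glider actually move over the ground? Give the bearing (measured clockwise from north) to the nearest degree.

248°

Taking east as x and north as y: velocity relative to the air = (-95.009, -22.985) km/h; the air relative to ground = (-23.837, -23.837) km/h.
Velocity relative to ground = (-95.009, -22.985) + (-23.837, -23.837) = (-118.846, -46.822) km/h.
Bearing = atan2(-118.85, -46.82) = 248.50° clockwise from north.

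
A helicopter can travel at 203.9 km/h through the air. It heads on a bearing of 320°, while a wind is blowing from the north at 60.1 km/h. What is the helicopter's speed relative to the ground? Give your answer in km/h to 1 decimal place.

Taking east as x and north as y: velocity relative to the air = (-131.064, 156.196) km/h; the air relative to ground = (0.000, -60.100) km/h.
Velocity relative to ground = (-131.064, 156.196) + (0.000, -60.100) = (-131.064, 96.096) km/h.
Speed = |(-131.064, 96.096)| = 162.519 km/h.

162.5 km/h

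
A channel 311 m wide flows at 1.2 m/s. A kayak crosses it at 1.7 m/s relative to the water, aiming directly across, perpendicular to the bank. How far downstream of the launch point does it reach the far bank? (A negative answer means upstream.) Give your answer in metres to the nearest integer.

Perpendicular speed = 1.700 m/s; crossing time = 311 / 1.700 = 182.941 s.
Net downstream speed = 1.200 m/s.
Drift = 1.200 × 182.941 = 219.529 m (downstream).

220 m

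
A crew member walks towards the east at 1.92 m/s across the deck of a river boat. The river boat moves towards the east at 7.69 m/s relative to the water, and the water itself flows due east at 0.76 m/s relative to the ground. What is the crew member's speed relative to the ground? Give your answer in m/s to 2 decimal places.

10.37 m/s

In east/north components (m/s): crew member relative to river boat = (1.920, 0.000); river boat relative to water = (7.690, 0.000); water relative to ground = (0.760, 0.000).
Sum = (10.370, 0.000) m/s.
Speed = |(10.370, 0.000)| = 10.370 m/s.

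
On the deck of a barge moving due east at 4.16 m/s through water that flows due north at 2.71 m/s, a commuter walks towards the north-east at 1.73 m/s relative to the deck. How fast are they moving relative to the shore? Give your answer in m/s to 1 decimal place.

6.7 m/s

In east/north components (m/s): commuter relative to barge = (1.223, 1.223); barge relative to water = (4.160, 0.000); water relative to ground = (0.000, 2.710).
Sum = (5.383, 3.933) m/s.
Speed = |(5.383, 3.933)| = 6.667 m/s.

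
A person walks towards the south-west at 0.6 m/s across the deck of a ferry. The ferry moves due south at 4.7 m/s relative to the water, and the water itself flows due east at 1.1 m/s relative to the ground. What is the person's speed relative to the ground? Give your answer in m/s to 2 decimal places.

In east/north components (m/s): person relative to ferry = (-0.424, -0.424); ferry relative to water = (0.000, -4.700); water relative to ground = (1.100, 0.000).
Sum = (0.676, -5.124) m/s.
Speed = |(0.676, -5.124)| = 5.169 m/s.

5.17 m/s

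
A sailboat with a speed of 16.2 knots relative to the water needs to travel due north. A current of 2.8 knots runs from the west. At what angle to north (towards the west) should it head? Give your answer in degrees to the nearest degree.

10°

The current pushes perpendicular to the desired track; the heading must have a component into the current equal to 2.8 knots: 16.2 sin θ = 2.8.
sin θ = 0.1728, so θ = 9.953°.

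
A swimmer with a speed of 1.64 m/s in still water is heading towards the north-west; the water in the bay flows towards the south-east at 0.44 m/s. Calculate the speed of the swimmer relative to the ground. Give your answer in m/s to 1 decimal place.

Taking east as x and north as y: velocity relative to the water = (-1.160, 1.160) m/s; the water relative to ground = (0.311, -0.311) m/s.
Velocity relative to ground = (-1.160, 1.160) + (0.311, -0.311) = (-0.849, 0.849) m/s.
Speed = |(-0.849, 0.849)| = 1.200 m/s.

1.2 m/s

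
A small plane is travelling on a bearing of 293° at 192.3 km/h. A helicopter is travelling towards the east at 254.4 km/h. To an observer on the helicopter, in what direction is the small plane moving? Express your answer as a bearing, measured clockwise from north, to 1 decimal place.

Taking east as x and north as y: small plane velocity = (-177.013, 75.138) km/h; helicopter velocity = (254.400, 0.000) km/h.
Velocity of small plane relative to helicopter = (-177.013, 75.138) − (254.400, 0.000) = (-431.413, 75.138) km/h.
Bearing = atan2(-431.41, 75.14) = 279.88° clockwise from north.

279.9°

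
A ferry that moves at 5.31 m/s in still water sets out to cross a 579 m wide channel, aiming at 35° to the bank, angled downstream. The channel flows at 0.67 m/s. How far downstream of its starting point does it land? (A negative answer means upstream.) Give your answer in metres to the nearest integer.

954 m

Perpendicular speed = 3.046 m/s; crossing time = 579 / 3.046 = 190.105 s.
Net downstream speed = 5.020 m/s.
Drift = 5.020 × 190.105 = 954.268 m (downstream).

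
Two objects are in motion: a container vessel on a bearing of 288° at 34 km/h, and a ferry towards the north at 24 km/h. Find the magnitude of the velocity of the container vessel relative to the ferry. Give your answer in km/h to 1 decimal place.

35.0 km/h

Taking east as x and north as y: container vessel velocity = (-32.336, 10.507) km/h; ferry velocity = (0.000, 24.000) km/h.
Velocity of container vessel relative to ferry = (-32.336, 10.507) − (0.000, 24.000) = (-32.336, -13.493) km/h.
Magnitude = |(-32.336, -13.493)| = 35.038 km/h.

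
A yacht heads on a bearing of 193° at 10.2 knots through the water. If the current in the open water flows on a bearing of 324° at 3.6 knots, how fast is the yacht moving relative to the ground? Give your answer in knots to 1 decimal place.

Taking east as x and north as y: velocity relative to the water = (-2.295, -9.939) knots; the water relative to ground = (-2.116, 2.912) knots.
Velocity relative to ground = (-2.295, -9.939) + (-2.116, 2.912) = (-4.411, -7.026) knots.
Speed = |(-4.411, -7.026)| = 8.296 knots.

8.3 knots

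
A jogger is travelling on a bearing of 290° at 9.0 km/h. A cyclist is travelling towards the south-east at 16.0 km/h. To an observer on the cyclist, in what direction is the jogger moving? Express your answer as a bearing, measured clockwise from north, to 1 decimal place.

306.1°

Taking east as x and north as y: jogger velocity = (-8.457, 3.078) km/h; cyclist velocity = (11.314, -11.314) km/h.
Velocity of jogger relative to cyclist = (-8.457, 3.078) − (11.314, -11.314) = (-19.771, 14.392) km/h.
Bearing = atan2(-19.77, 14.39) = 306.05° clockwise from north.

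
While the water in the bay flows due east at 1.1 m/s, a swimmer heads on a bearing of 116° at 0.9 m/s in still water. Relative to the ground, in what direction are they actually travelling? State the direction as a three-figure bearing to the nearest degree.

102°

Taking east as x and north as y: velocity relative to the water = (0.809, -0.395) m/s; the water relative to ground = (1.100, 0.000) m/s.
Velocity relative to ground = (0.809, -0.395) + (1.100, 0.000) = (1.909, -0.395) m/s.
Bearing = atan2(1.91, -0.39) = 101.68° clockwise from north.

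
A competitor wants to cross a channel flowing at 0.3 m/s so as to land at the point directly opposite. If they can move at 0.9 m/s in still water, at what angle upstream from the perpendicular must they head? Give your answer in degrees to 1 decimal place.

19.5°

To cancel the current, the upstream component of the competitor's velocity must equal the flow: 0.9 sin θ = 0.3.
sin θ = 0.3 / 0.9 = 0.3333.
θ = arcsin(0.3333) = 19.471°.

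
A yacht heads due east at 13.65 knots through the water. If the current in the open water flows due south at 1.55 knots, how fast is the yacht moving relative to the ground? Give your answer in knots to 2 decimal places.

Taking east as x and north as y: velocity relative to the water = (13.650, 0.000) knots; the water relative to ground = (0.000, -1.550) knots.
Velocity relative to ground = (13.650, 0.000) + (0.000, -1.550) = (13.650, -1.550) knots.
Speed = |(13.650, -1.550)| = 13.738 knots.

13.74 knots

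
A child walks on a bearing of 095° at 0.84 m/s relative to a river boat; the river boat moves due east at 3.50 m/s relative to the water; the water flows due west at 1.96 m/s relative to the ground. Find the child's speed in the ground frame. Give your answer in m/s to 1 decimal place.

In east/north components (m/s): child relative to river boat = (0.837, -0.073); river boat relative to water = (3.500, 0.000); water relative to ground = (-1.960, 0.000).
Sum = (2.377, -0.073) m/s.
Speed = |(2.377, -0.073)| = 2.378 m/s.

2.4 m/s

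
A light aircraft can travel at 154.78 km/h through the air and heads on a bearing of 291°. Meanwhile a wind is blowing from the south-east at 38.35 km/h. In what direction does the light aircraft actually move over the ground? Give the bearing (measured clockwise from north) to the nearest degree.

Taking east as x and north as y: velocity relative to the air = (-144.500, 55.468) km/h; the air relative to ground = (-27.118, 27.118) km/h.
Velocity relative to ground = (-144.500, 55.468) + (-27.118, 27.118) = (-171.617, 82.586) km/h.
Bearing = atan2(-171.62, 82.59) = 295.70° clockwise from north.

296°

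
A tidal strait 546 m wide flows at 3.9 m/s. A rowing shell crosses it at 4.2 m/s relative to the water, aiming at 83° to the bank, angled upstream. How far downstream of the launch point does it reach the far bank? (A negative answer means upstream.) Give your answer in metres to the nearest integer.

Perpendicular speed = 4.169 m/s; crossing time = 546 / 4.169 = 130.976 s.
Net downstream speed = 3.388 m/s.
Drift = 3.388 × 130.976 = 443.767 m (downstream).

444 m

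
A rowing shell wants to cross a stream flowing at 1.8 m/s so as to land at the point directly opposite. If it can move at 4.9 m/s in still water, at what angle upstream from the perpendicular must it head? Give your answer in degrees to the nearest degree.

To cancel the current, the upstream component of the rowing shell's velocity must equal the flow: 4.9 sin θ = 1.8.
sin θ = 1.8 / 4.9 = 0.3673.
θ = arcsin(0.3673) = 21.552°.

22°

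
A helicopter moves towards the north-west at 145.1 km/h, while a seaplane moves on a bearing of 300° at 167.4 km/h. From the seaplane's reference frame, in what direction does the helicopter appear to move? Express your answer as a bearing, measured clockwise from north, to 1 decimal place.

066.0°

Taking east as x and north as y: helicopter velocity = (-102.601, 102.601) km/h; seaplane velocity = (-144.973, 83.700) km/h.
Velocity of helicopter relative to seaplane = (-102.601, 102.601) − (-144.973, 83.700) = (42.371, 18.901) km/h.
Bearing = atan2(42.37, 18.90) = 65.96° clockwise from north.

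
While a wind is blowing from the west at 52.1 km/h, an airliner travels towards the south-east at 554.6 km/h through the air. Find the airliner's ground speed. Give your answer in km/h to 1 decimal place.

592.6 km/h

Taking east as x and north as y: velocity relative to the air = (392.161, -392.161) km/h; the air relative to ground = (52.100, 0.000) km/h.
Velocity relative to ground = (392.161, -392.161) + (52.100, 0.000) = (444.261, -392.161) km/h.
Speed = |(444.261, -392.161)| = 592.587 km/h.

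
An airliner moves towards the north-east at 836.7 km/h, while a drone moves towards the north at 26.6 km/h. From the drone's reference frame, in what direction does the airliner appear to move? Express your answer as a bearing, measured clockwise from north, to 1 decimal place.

Taking east as x and north as y: airliner velocity = (591.636, 591.636) km/h; drone velocity = (0.000, 26.600) km/h.
Velocity of airliner relative to drone = (591.636, 591.636) − (0.000, 26.600) = (591.636, 565.036) km/h.
Bearing = atan2(591.64, 565.04) = 46.32° clockwise from north.

046.3°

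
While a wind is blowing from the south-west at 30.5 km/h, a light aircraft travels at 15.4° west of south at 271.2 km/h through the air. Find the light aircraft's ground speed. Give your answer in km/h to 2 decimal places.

Taking east as x and north as y: velocity relative to the air = (-72.019, -261.463) km/h; the air relative to ground = (21.567, 21.567) km/h.
Velocity relative to ground = (-72.019, -261.463) + (21.567, 21.567) = (-50.452, -239.896) km/h.
Speed = |(-50.452, -239.896)| = 245.144 km/h.

245.14 km/h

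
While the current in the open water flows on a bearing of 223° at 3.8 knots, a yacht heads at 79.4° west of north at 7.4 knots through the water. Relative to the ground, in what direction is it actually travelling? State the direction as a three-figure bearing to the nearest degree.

262°

Taking east as x and north as y: velocity relative to the water = (-7.274, 1.361) knots; the water relative to ground = (-2.592, -2.779) knots.
Velocity relative to ground = (-7.274, 1.361) + (-2.592, -2.779) = (-9.865, -1.418) knots.
Bearing = atan2(-9.87, -1.42) = 261.82° clockwise from north.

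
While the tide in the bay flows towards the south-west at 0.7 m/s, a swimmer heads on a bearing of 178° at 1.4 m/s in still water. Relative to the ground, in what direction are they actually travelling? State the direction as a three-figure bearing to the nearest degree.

Taking east as x and north as y: velocity relative to the water = (0.049, -1.399) m/s; the water relative to ground = (-0.495, -0.495) m/s.
Velocity relative to ground = (0.049, -1.399) + (-0.495, -0.495) = (-0.446, -1.894) m/s.
Bearing = atan2(-0.45, -1.89) = 193.25° clockwise from north.

193°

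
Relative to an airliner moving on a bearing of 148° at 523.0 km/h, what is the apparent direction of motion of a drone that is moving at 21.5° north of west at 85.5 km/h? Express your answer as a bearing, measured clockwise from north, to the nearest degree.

323°

Taking east as x and north as y: drone velocity = (-79.551, 31.336) km/h; airliner velocity = (277.148, -443.529) km/h.
Velocity of drone relative to airliner = (-79.551, 31.336) − (277.148, -443.529) = (-356.698, 474.865) km/h.
Bearing = atan2(-356.70, 474.87) = 323.09° clockwise from north.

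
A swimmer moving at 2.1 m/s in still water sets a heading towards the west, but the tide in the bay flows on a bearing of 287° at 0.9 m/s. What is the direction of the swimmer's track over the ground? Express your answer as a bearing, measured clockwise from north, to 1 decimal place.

Taking east as x and north as y: velocity relative to the water = (-2.100, 0.000) m/s; the water relative to ground = (-0.861, 0.263) m/s.
Velocity relative to ground = (-2.100, 0.000) + (-0.861, 0.263) = (-2.961, 0.263) m/s.
Bearing = atan2(-2.96, 0.26) = 275.08° clockwise from north.

275.1°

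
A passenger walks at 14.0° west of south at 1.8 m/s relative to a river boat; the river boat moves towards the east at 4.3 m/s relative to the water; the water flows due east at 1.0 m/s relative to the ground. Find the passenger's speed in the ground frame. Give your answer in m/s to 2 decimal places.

5.17 m/s

In east/north components (m/s): passenger relative to river boat = (-0.435, -1.747); river boat relative to water = (4.300, 0.000); water relative to ground = (1.000, 0.000).
Sum = (4.865, -1.747) m/s.
Speed = |(4.865, -1.747)| = 5.169 m/s.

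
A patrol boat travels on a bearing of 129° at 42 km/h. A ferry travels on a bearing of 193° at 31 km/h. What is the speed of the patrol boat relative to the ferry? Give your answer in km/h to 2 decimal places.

Taking east as x and north as y: patrol boat velocity = (32.640, -26.431) km/h; ferry velocity = (-6.973, -30.205) km/h.
Velocity of patrol boat relative to ferry = (32.640, -26.431) − (-6.973, -30.205) = (39.614, 3.774) km/h.
Magnitude = |(39.614, 3.774)| = 39.793 km/h.

39.79 km/h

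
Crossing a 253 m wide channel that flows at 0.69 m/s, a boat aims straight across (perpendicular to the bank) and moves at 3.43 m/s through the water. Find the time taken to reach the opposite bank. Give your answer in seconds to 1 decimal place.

The component of the boat's velocity perpendicular to the bank is 3.43 m/s.
The current is parallel to the bank, so it does not affect the crossing time.
Time = 253 / 3.430 = 73.761 s.

73.8 s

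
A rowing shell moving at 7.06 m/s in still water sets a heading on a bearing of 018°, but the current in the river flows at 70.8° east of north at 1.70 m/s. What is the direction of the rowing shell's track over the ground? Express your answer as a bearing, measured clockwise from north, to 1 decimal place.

027.5°

Taking east as x and north as y: velocity relative to the water = (2.182, 6.714) m/s; the water relative to ground = (1.605, 0.559) m/s.
Velocity relative to ground = (2.182, 6.714) + (1.605, 0.559) = (3.787, 7.274) m/s.
Bearing = atan2(3.79, 7.27) = 27.50° clockwise from north.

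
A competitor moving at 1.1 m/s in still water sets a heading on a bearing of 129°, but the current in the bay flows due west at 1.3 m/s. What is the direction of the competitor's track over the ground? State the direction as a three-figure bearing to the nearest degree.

213°

Taking east as x and north as y: velocity relative to the water = (0.855, -0.692) m/s; the water relative to ground = (-1.300, 0.000) m/s.
Velocity relative to ground = (0.855, -0.692) + (-1.300, 0.000) = (-0.445, -0.692) m/s.
Bearing = atan2(-0.45, -0.69) = 212.74° clockwise from north.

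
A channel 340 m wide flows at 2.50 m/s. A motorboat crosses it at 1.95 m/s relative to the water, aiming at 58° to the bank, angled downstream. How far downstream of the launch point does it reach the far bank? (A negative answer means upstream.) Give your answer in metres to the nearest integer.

Perpendicular speed = 1.654 m/s; crossing time = 340 / 1.654 = 205.600 s.
Net downstream speed = 3.533 m/s.
Drift = 3.533 × 205.600 = 726.456 m (downstream).

726 m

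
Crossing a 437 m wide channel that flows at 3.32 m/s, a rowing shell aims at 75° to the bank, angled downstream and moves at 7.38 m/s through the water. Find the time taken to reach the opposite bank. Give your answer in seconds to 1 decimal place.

The component of the rowing shell's velocity perpendicular to the bank is 7.38 × sin 75° = 7.129 m/s.
The current is parallel to the bank, so it does not affect the crossing time.
Time = 437 / 7.129 = 61.303 s.

61.3 s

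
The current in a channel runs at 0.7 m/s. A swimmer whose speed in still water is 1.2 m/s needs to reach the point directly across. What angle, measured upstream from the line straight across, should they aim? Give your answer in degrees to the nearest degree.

To cancel the current, the upstream component of the swimmer's velocity must equal the flow: 1.2 sin θ = 0.7.
sin θ = 0.7 / 1.2 = 0.5833.
θ = arcsin(0.5833) = 35.685°.

36°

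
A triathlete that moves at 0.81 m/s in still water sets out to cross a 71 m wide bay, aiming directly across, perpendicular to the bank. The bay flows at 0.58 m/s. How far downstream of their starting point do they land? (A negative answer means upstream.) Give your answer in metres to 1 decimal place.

50.8 m

Perpendicular speed = 0.810 m/s; crossing time = 71 / 0.810 = 87.654 s.
Net downstream speed = 0.580 m/s.
Drift = 0.580 × 87.654 = 50.840 m (downstream).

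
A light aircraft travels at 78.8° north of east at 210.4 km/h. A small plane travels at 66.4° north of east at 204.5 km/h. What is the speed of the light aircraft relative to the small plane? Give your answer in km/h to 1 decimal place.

Taking east as x and north as y: light aircraft velocity = (40.867, 206.393) km/h; small plane velocity = (81.871, 187.396) km/h.
Velocity of light aircraft relative to small plane = (40.867, 206.393) − (81.871, 187.396) = (-41.004, 18.997) km/h.
Magnitude = |(-41.004, 18.997)| = 45.191 km/h.

45.2 km/h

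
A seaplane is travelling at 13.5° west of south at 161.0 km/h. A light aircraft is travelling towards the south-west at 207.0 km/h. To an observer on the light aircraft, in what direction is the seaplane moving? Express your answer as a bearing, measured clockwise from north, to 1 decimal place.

095.3°

Taking east as x and north as y: seaplane velocity = (-37.585, -156.552) km/h; light aircraft velocity = (-146.371, -146.371) km/h.
Velocity of seaplane relative to light aircraft = (-37.585, -156.552) − (-146.371, -146.371) = (108.786, -10.180) km/h.
Bearing = atan2(108.79, -10.18) = 95.35° clockwise from north.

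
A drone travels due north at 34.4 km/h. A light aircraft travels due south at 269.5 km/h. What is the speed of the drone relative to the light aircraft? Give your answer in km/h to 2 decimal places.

Taking east as x and north as y: drone velocity = (0.000, 34.400) km/h; light aircraft velocity = (0.000, -269.500) km/h.
Velocity of drone relative to light aircraft = (0.000, 34.400) − (0.000, -269.500) = (0.000, 303.900) km/h.
Magnitude = |(0.000, 303.900)| = 303.900 km/h.

303.90 km/h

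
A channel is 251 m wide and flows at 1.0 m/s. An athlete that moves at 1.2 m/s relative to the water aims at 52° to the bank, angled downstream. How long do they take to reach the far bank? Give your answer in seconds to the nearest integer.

265 s

The component of the athlete's velocity perpendicular to the bank is 1.2 × sin 52° = 0.946 m/s.
Only the cross-stream component determines the crossing time; the current contributes nothing perpendicular to the bank.
Time = 251 / 0.946 = 265.436 s.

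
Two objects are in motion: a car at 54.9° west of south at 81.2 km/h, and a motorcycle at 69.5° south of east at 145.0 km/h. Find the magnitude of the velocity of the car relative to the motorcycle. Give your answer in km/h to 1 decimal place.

Taking east as x and north as y: car velocity = (-66.434, -46.690) km/h; motorcycle velocity = (50.780, -135.817) km/h.
Velocity of car relative to motorcycle = (-66.434, -46.690) − (50.780, -135.817) = (-117.214, 89.127) km/h.
Magnitude = |(-117.214, 89.127)| = 147.251 km/h.

147.3 km/h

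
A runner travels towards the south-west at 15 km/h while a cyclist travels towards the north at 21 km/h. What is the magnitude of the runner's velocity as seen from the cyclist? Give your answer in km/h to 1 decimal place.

33.3 km/h

Taking east as x and north as y: runner velocity = (-10.607, -10.607) km/h; cyclist velocity = (0.000, 21.000) km/h.
Velocity of runner relative to cyclist = (-10.607, -10.607) − (0.000, 21.000) = (-10.607, -31.607) km/h.
Magnitude = |(-10.607, -31.607)| = 33.339 km/h.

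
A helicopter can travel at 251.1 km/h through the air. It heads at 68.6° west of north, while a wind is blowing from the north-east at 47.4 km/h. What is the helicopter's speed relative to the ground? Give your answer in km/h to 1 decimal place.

273.5 km/h

Taking east as x and north as y: velocity relative to the air = (-233.788, 91.621) km/h; the air relative to ground = (-33.517, -33.517) km/h.
Velocity relative to ground = (-233.788, 91.621) + (-33.517, -33.517) = (-267.305, 58.104) km/h.
Speed = |(-267.305, 58.104)| = 273.547 km/h.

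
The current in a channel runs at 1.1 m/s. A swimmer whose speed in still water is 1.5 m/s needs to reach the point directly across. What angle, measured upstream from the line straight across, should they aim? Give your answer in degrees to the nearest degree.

47°

To cancel the current, the upstream component of the swimmer's velocity must equal the flow: 1.5 sin θ = 1.1.
sin θ = 1.1 / 1.5 = 0.7333.
θ = arcsin(0.7333) = 47.167°.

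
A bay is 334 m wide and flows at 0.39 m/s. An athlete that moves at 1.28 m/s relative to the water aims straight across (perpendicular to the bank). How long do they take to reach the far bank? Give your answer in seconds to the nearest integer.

The component of the athlete's velocity perpendicular to the bank is 1.28 m/s.
The flow acts along the bank and has no component across it.
Time = 334 / 1.280 = 260.938 s.

261 s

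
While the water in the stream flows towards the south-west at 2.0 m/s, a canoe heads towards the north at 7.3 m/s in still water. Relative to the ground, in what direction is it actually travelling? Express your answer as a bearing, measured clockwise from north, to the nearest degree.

346°

Taking east as x and north as y: velocity relative to the water = (0.000, 7.300) m/s; the water relative to ground = (-1.414, -1.414) m/s.
Velocity relative to ground = (0.000, 7.300) + (-1.414, -1.414) = (-1.414, 5.886) m/s.
Bearing = atan2(-1.41, 5.89) = 346.49° clockwise from north.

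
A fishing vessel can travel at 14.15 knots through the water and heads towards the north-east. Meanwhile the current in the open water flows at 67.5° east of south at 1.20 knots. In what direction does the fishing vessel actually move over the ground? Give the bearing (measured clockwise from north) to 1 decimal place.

049.3°

Taking east as x and north as y: velocity relative to the water = (10.006, 10.006) knots; the water relative to ground = (1.109, -0.459) knots.
Velocity relative to ground = (10.006, 10.006) + (1.109, -0.459) = (11.114, 9.546) knots.
Bearing = atan2(11.11, 9.55) = 49.34° clockwise from north.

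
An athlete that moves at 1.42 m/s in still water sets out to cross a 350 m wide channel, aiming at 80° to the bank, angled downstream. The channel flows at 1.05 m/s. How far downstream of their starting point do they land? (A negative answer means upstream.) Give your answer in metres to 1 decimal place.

Perpendicular speed = 1.398 m/s; crossing time = 350 / 1.398 = 250.281 s.
Net downstream speed = 1.297 m/s.
Drift = 1.297 × 250.281 = 324.510 m (downstream).

324.5 m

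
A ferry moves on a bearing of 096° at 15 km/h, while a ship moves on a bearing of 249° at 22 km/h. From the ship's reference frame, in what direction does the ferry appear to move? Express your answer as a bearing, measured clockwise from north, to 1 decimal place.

Taking east as x and north as y: ferry velocity = (14.918, -1.568) km/h; ship velocity = (-20.539, -7.884) km/h.
Velocity of ferry relative to ship = (14.918, -1.568) − (-20.539, -7.884) = (35.457, 6.316) km/h.
Bearing = atan2(35.46, 6.32) = 79.90° clockwise from north.

079.9°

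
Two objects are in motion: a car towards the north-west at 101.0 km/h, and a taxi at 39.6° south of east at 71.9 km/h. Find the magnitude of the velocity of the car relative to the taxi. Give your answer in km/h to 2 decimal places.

172.71 km/h

Taking east as x and north as y: car velocity = (-71.418, 71.418) km/h; taxi velocity = (55.400, -45.831) km/h.
Velocity of car relative to taxi = (-71.418, 71.418) − (55.400, -45.831) = (-126.818, 117.249) km/h.
Magnitude = |(-126.818, 117.249)| = 172.713 km/h.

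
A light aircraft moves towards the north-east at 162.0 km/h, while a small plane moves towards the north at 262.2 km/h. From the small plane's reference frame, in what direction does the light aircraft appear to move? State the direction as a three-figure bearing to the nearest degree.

142°

Taking east as x and north as y: light aircraft velocity = (114.551, 114.551) km/h; small plane velocity = (0.000, 262.200) km/h.
Velocity of light aircraft relative to small plane = (114.551, 114.551) − (0.000, 262.200) = (114.551, -147.649) km/h.
Bearing = atan2(114.55, -147.65) = 142.19° clockwise from north.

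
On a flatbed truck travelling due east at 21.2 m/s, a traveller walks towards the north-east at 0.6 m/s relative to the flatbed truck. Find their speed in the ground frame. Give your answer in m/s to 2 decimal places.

Taking east as x and north as y: flatbed truck velocity = (21.200, 0.000) m/s; traveller velocity relative to flatbed truck = (0.424, 0.424) m/s.
Velocity relative to ground = (21.200, 0.000) + (0.424, 0.424) = (21.624, 0.424) m/s.
Speed = |(21.624, 0.424)| = 21.628 m/s.

21.63 m/s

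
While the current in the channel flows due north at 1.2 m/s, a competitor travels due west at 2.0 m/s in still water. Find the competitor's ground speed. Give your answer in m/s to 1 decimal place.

2.3 m/s

Taking east as x and north as y: velocity relative to the water = (-2.000, 0.000) m/s; the water relative to ground = (0.000, 1.200) m/s.
Velocity relative to ground = (-2.000, 0.000) + (0.000, 1.200) = (-2.000, 1.200) m/s.
Speed = |(-2.000, 1.200)| = 2.332 m/s.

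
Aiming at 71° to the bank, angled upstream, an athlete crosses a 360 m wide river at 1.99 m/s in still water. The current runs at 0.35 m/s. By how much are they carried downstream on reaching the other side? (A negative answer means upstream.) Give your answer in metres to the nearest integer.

Perpendicular speed = 1.882 m/s; crossing time = 360 / 1.882 = 191.328 s.
Net downstream speed = -0.298 m/s.
Drift = -0.298 × 191.328 = -56.993 m (upstream).

-57 m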